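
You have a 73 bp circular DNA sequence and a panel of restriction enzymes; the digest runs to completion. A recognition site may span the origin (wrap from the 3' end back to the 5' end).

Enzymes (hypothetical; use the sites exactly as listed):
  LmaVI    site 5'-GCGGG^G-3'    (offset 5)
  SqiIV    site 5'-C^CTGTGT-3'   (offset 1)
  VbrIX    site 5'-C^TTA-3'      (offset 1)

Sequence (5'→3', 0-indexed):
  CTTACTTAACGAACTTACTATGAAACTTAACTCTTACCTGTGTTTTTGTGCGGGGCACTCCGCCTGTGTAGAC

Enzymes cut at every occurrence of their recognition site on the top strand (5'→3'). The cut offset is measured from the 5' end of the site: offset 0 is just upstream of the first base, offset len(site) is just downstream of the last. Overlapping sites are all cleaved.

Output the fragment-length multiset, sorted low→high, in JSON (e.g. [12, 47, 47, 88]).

Site scan:
  LmaVI (GCGGGG, off=5): starts [49] → cuts [54]
  SqiIV (CCTGTGT, off=1): starts [36, 62] → cuts [37, 63]
  VbrIX (CTTA, off=1): starts [0, 4, 13, 25, 32] → cuts [1, 5, 14, 26, 33]

Pooled cuts: [1, 5, 14, 26, 33, 37, 54, 63]

Fragments:
  1→5: 4 bp
  5→14: 9 bp
  14→26: 12 bp
  26→33: 7 bp
  33→37: 4 bp
  37→54: 17 bp
  54→63: 9 bp
  63→1 (wrap): 73-63+1 = 11 bp

[4,4,7,9,9,11,12,17]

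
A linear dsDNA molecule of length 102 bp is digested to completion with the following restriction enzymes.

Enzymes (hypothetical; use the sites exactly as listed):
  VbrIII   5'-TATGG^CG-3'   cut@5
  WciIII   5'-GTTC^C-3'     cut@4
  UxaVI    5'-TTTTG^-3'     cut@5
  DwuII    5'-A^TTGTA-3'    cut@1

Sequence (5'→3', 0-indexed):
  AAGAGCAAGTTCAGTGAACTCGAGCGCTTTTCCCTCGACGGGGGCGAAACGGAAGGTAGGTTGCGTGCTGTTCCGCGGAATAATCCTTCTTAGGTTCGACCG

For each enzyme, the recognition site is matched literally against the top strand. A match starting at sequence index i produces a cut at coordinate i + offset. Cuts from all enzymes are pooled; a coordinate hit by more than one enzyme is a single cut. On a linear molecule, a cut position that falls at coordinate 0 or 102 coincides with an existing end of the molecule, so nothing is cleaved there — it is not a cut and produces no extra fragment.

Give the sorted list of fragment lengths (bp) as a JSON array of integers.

[29,73]

Scan for sites:
  VbrIII (TATGGCG, off=5): no sites
  WciIII (GTTCC, off=4): starts [69] → cuts [73]
  UxaVI (TTTTG, off=5): no sites
  DwuII (ATTGTA, off=1): no sites

All cut coordinates (distinct, sorted): [73]

Fragments:
  [0,73): 73 bp
  [73,102): 29 bp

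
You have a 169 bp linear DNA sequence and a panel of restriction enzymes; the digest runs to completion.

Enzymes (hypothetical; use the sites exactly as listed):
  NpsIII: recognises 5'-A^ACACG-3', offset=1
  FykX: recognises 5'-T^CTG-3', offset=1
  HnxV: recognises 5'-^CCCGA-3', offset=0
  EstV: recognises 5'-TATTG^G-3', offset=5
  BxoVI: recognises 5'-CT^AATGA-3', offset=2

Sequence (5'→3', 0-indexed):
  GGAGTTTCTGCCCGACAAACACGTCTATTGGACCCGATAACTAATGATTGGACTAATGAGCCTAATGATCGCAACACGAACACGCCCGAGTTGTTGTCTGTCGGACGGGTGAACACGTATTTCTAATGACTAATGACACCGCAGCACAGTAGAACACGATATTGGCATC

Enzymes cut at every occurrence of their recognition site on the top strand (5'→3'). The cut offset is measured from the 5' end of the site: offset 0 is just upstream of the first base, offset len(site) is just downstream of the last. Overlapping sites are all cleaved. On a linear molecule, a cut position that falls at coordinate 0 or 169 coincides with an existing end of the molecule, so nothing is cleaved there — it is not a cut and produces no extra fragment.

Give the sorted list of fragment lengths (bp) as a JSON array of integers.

Per-enzyme occurrences:
  NpsIII (AACACG, off=1): starts [17, 72, 78, 111, 152] → cuts [18, 73, 79, 112, 153]
  FykX (TCTG, off=1): starts [6, 96] → cuts [7, 97]
  HnxV (CCCGA, off=0): starts [10, 32, 84] → cuts [10, 32, 84]
  EstV (TATTGG, off=5): starts [25, 159] → cuts [30, 164]
  BxoVI (CTAATGA, off=2): starts [40, 52, 61, 122, 129] → cuts [42, 54, 63, 124, 131]

Pooled cuts: [7, 10, 18, 30, 32, 42, 54, 63, 73, 79, 84, 97, 112, 124, 131, 153, 164]

Fragment lengths:
  [0,7): 7 bp
  [7,10): 3 bp
  [10,18): 8 bp
  [18,30): 12 bp
  [30,32): 2 bp
  [32,42): 10 bp
  [42,54): 12 bp
  [54,63): 9 bp
  [63,73): 10 bp
  [73,79): 6 bp
  [79,84): 5 bp
  [84,97): 13 bp
  [97,112): 15 bp
  [112,124): 12 bp
  [124,131): 7 bp
  [131,153): 22 bp
  [153,164): 11 bp
  [164,169): 5 bp

[2,3,5,5,6,7,7,8,9,10,10,11,12,12,12,13,15,22]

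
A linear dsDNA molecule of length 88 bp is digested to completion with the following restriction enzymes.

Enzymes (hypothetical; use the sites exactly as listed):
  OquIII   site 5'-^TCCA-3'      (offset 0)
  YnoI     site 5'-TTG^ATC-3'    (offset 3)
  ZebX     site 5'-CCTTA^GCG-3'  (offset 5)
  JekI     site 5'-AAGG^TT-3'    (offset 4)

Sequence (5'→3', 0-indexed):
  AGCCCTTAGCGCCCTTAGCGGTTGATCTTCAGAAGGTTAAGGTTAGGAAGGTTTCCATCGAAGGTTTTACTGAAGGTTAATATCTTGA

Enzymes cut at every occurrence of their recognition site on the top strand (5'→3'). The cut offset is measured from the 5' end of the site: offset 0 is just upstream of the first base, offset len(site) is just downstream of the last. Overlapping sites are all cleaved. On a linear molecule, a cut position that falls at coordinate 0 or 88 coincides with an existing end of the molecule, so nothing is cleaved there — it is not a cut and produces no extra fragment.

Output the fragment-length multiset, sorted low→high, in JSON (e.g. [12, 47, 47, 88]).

Per-enzyme occurrences:
  OquIII TCCA/0: at [53] ⇒ [53]
  YnoI TTGATC/3: at [21] ⇒ [24]
  ZebX CCTTAGCG/5: at [3, 12] ⇒ [8, 17]
  JekI AAGGTT/4: at [32, 38, 47, 60, 72] ⇒ [36, 42, 51, 64, 76]

All cut coordinates (distinct, sorted): [8, 17, 24, 36, 42, 51, 53, 64, 76]

Fragment lengths:
  [0,8): 8 bp
  [8,17): 9 bp
  [17,24): 7 bp
  [24,36): 12 bp
  [36,42): 6 bp
  [42,51): 9 bp
  [51,53): 2 bp
  [53,64): 11 bp
  [64,76): 12 bp
  [76,88): 12 bp

[2,6,7,8,9,9,11,12,12,12]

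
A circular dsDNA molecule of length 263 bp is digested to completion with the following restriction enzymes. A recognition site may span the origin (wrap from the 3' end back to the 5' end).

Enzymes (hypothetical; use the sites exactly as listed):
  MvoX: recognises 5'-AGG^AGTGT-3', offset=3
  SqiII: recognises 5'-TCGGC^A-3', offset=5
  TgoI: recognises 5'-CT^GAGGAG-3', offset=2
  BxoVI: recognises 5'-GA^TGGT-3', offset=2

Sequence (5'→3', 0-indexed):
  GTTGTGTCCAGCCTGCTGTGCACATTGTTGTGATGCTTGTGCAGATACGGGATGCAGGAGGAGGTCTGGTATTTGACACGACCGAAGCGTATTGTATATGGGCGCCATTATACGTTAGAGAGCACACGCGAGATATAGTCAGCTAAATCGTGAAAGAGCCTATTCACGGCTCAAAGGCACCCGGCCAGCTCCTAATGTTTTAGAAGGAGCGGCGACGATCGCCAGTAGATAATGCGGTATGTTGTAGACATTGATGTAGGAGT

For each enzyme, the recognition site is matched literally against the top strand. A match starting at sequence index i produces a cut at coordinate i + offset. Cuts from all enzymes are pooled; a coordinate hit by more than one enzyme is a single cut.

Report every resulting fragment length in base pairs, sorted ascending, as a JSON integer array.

Scan for sites:
  MvoX (AGGAGTGT, off=3): starts [257] → cuts [260]
  SqiII (TCGGCA, off=5): no sites
  TgoI (CTGAGGAG, off=2): no sites
  BxoVI (GATGGT, off=2): no sites

Pooled cuts: [260]

Fragments:
  260→260 (wrap): 263-260+260 = 263 bp

[263]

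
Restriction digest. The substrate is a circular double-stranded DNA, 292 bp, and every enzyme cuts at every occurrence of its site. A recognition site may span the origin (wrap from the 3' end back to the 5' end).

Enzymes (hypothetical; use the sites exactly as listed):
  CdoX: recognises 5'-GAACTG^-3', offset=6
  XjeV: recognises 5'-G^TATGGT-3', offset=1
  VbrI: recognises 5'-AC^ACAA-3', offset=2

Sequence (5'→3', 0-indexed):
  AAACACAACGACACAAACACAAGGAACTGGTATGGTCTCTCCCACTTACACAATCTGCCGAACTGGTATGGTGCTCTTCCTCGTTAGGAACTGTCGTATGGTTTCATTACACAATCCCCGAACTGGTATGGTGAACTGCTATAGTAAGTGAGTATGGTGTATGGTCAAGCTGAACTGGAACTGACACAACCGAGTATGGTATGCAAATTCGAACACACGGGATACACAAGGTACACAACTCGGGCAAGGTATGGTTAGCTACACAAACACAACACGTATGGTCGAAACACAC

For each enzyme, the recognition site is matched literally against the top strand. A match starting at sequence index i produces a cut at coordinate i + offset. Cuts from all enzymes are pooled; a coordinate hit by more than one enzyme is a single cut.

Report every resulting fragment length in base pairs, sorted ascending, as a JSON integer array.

[1,1,1,2,3,6,6,6,6,7,8,8,9,9,11,12,13,14,14,14,15,15,16,18,19,27,31]

Per-enzyme occurrences:
  CdoX GAACTG/6: at [23, 59, 87, 119, 132, 171, 177] ⇒ [29, 65, 93, 125, 138, 177, 183]
  XjeV GTATGGT/1: at [29, 65, 95, 125, 151, 158, 193, 248, 275] ⇒ [30, 66, 96, 126, 152, 159, 194, 249, 276]
  VbrI ACACAA/2: at [2, 10, 16, 47, 108, 183, 223, 232, 260, 266, 288] ⇒ [4, 12, 18, 49, 110, 185, 225, 234, 262, 268, 290]

All cut coordinates (distinct, sorted): [4, 12, 18, 29, 30, 49, 65, 66, 93, 96, 110, 125, 126, 138, 152, 159, 177, 183, 185, 194, 225, 234, 249, 262, 268, 276, 290]

Fragments:
  4→12: 8 bp
  12→18: 6 bp
  18→29: 11 bp
  29→30: 1 bp
  30→49: 19 bp
  49→65: 16 bp
  65→66: 1 bp
  66→93: 27 bp
  93→96: 3 bp
  96→110: 14 bp
  110→125: 15 bp
  125→126: 1 bp
  126→138: 12 bp
  138→152: 14 bp
  152→159: 7 bp
  159→177: 18 bp
  177→183: 6 bp
  183→185: 2 bp
  185→194: 9 bp
  194→225: 31 bp
  225→234: 9 bp
  234→249: 15 bp
  249→262: 13 bp
  262→268: 6 bp
  268→276: 8 bp
  276→290: 14 bp
  290→4 (wrap): 292-290+4 = 6 bp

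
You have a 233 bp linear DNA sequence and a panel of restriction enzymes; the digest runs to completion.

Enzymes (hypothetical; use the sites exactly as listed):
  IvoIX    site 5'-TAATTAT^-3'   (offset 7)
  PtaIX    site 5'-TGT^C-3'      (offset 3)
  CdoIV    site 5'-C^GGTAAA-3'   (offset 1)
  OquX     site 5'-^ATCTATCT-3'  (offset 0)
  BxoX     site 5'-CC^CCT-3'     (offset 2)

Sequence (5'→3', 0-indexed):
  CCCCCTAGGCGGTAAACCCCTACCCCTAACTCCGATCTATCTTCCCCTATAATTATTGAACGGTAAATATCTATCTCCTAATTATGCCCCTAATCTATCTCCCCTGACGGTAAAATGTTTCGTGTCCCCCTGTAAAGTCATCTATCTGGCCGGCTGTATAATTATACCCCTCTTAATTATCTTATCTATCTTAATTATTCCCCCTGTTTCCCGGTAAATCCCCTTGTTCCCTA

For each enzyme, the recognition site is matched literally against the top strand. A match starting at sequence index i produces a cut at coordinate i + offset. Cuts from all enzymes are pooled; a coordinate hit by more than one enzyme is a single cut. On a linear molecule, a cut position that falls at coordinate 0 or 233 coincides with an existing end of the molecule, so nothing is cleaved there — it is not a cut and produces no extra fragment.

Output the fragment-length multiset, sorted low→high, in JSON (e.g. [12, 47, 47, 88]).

[3,3,3,3,3,4,4,5,6,6,7,7,8,9,10,10,10,11,11,11,12,12,15,17,17,26]

Site scan:
  IvoIX (TAATTAT, off=7): starts [49, 78, 158, 173, 191] → cuts [56, 85, 165, 180, 198]
  PtaIX (TGTC, off=3): starts [122] → cuts [125]
  CdoIV (CGGTAAA, off=1): starts [9, 60, 107, 211] → cuts [10, 61, 108, 212]
  OquX (ATCTATCT, off=0): starts [34, 68, 92, 139, 183] → cuts [34, 68, 92, 139, 183]
  BxoX (CCCCT, off=2): starts [1, 16, 22, 43, 86, 100, 126, 166, 200, 219] → cuts [3, 18, 24, 45, 88, 102, 128, 168, 202, 221]

All cut coordinates (distinct, sorted): [3, 10, 18, 24, 34, 45, 56, 61, 68, 85, 88, 92, 102, 108, 125, 128, 139, 165, 168, 180, 183, 198, 202, 212, 221]

Fragments:
  [0,3): 3 bp
  [3,10): 7 bp
  [10,18): 8 bp
  [18,24): 6 bp
  [24,34): 10 bp
  [34,45): 11 bp
  [45,56): 11 bp
  [56,61): 5 bp
  [61,68): 7 bp
  [68,85): 17 bp
  [85,88): 3 bp
  [88,92): 4 bp
  [92,102): 10 bp
  [102,108): 6 bp
  [108,125): 17 bp
  [125,128): 3 bp
  [128,139): 11 bp
  [139,165): 26 bp
  [165,168): 3 bp
  [168,180): 12 bp
  [180,183): 3 bp
  [183,198): 15 bp
  [198,202): 4 bp
  [202,212): 10 bp
  [212,221): 9 bp
  [221,233): 12 bp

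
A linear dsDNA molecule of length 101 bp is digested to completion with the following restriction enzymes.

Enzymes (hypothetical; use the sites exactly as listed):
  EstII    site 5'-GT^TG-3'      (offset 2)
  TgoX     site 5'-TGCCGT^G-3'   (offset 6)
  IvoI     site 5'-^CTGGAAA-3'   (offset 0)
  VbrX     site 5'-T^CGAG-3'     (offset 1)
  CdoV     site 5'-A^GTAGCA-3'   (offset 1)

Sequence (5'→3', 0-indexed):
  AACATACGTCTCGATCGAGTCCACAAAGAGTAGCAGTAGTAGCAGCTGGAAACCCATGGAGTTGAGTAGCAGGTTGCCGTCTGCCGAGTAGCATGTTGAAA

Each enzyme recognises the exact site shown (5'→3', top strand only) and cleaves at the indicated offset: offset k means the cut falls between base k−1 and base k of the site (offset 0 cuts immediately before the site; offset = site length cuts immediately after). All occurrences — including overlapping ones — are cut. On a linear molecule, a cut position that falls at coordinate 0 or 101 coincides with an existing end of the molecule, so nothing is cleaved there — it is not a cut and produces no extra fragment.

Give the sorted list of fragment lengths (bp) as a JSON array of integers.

Scan for sites:
  EstII GTTG/2: at [60, 72, 94] ⇒ [62, 74, 96]
  TgoX (TGCCGTG, off=6): no sites
  IvoI CTGGAAA/0: at [45] ⇒ [45]
  VbrX TCGAG/1: at [14] ⇒ [15]
  CdoV AGTAGCA/1: at [28, 37, 64, 86] ⇒ [29, 38, 65, 87]

All cut coordinates (distinct, sorted): [15, 29, 38, 45, 62, 65, 74, 87, 96]

Fragment lengths:
  [0,15): 15 bp
  [15,29): 14 bp
  [29,38): 9 bp
  [38,45): 7 bp
  [45,62): 17 bp
  [62,65): 3 bp
  [65,74): 9 bp
  [74,87): 13 bp
  [87,96): 9 bp
  [96,101): 5 bp

[3,5,7,9,9,9,13,14,15,17]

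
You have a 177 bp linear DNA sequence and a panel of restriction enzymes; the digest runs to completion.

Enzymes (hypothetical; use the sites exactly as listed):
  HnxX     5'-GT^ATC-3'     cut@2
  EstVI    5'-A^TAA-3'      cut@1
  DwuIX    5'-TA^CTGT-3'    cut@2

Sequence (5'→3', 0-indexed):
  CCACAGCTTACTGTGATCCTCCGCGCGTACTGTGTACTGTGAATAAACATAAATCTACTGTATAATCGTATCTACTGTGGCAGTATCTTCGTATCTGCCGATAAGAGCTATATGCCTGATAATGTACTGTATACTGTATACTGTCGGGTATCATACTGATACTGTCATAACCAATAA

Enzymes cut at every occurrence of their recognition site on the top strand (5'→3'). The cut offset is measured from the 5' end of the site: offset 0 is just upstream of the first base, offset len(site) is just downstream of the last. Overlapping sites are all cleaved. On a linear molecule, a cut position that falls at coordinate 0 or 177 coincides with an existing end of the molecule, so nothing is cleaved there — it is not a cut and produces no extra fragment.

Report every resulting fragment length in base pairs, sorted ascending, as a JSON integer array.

[3,5,5,6,6,7,7,7,7,7,7,7,8,8,9,9,10,10,12,18,19]

Site scan:
  HnxX (GTATC, off=2): starts [67, 82, 90, 147] → cuts [69, 84, 92, 149]
  EstVI (ATAA, off=1): starts [42, 48, 61, 100, 118, 166, 173] → cuts [43, 49, 62, 101, 119, 167, 174]
  DwuIX (TACTGT, off=2): starts [8, 27, 34, 55, 72, 124, 131, 138, 159] → cuts [10, 29, 36, 57, 74, 126, 133, 140, 161]

All cut coordinates (distinct, sorted): [10, 29, 36, 43, 49, 57, 62, 69, 74, 84, 92, 101, 119, 126, 133, 140, 149, 161, 167, 174]

Fragments:
  [0,10): 10 bp
  [10,29): 19 bp
  [29,36): 7 bp
  [36,43): 7 bp
  [43,49): 6 bp
  [49,57): 8 bp
  [57,62): 5 bp
  [62,69): 7 bp
  [69,74): 5 bp
  [74,84): 10 bp
  [84,92): 8 bp
  [92,101): 9 bp
  [101,119): 18 bp
  [119,126): 7 bp
  [126,133): 7 bp
  [133,140): 7 bp
  [140,149): 9 bp
  [149,161): 12 bp
  [161,167): 6 bp
  [167,174): 7 bp
  [174,177): 3 bp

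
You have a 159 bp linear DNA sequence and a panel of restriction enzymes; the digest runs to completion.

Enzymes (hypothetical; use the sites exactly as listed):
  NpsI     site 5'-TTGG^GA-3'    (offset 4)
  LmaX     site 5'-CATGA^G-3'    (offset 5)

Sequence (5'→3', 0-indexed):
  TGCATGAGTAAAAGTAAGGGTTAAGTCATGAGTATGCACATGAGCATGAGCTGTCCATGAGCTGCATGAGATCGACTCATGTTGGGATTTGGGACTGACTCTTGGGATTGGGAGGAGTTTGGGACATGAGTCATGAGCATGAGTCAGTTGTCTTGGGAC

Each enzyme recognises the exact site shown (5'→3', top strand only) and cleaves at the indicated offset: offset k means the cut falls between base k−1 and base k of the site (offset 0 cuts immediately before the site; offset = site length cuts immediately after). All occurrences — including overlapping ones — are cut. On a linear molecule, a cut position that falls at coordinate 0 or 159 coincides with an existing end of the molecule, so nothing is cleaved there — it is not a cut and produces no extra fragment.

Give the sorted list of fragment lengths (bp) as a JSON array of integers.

[3,6,6,6,7,7,7,7,9,11,11,12,13,14,16,24]

Scan for sites:
  NpsI (TTGGGA, off=4): starts [81, 88, 101, 107, 118, 152] → cuts [85, 92, 105, 111, 122, 156]
  LmaX (CATGAG, off=5): starts [2, 26, 38, 44, 55, 64, 124, 131, 137] → cuts [7, 31, 43, 49, 60, 69, 129, 136, 142]

Pooled cuts: [7, 31, 43, 49, 60, 69, 85, 92, 105, 111, 122, 129, 136, 142, 156]

Fragment lengths:
  [0,7): 7 bp
  [7,31): 24 bp
  [31,43): 12 bp
  [43,49): 6 bp
  [49,60): 11 bp
  [60,69): 9 bp
  [69,85): 16 bp
  [85,92): 7 bp
  [92,105): 13 bp
  [105,111): 6 bp
  [111,122): 11 bp
  [122,129): 7 bp
  [129,136): 7 bp
  [136,142): 6 bp
  [142,156): 14 bp
  [156,159): 3 bp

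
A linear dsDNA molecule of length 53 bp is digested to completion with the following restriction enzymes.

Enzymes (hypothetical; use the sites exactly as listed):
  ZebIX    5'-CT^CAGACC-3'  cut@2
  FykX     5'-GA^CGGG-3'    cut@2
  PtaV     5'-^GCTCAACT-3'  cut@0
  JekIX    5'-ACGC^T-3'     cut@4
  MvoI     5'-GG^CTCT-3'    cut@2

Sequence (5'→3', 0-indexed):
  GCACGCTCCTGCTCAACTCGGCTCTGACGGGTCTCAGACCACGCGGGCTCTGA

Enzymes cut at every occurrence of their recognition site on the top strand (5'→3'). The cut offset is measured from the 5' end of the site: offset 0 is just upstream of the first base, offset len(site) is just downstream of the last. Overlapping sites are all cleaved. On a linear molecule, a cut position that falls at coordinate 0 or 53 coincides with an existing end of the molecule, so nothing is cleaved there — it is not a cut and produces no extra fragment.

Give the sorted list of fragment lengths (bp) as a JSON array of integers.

Scan for sites:
  ZebIX (CTCAGACC, off=2): starts [32] → cuts [34]
  FykX (GACGGG, off=2): starts [25] → cuts [27]
  PtaV (GCTCAACT, off=0): starts [10] → cuts [10]
  JekIX (ACGCT, off=4): starts [2] → cuts [6]
  MvoI (GGCTCT, off=2): starts [19, 45] → cuts [21, 47]

All cut coordinates (distinct, sorted): [6, 10, 21, 27, 34, 47]

Fragments:
  [0,6): 6 bp
  [6,10): 4 bp
  [10,21): 11 bp
  [21,27): 6 bp
  [27,34): 7 bp
  [34,47): 13 bp
  [47,53): 6 bp

[4,6,6,6,7,11,13]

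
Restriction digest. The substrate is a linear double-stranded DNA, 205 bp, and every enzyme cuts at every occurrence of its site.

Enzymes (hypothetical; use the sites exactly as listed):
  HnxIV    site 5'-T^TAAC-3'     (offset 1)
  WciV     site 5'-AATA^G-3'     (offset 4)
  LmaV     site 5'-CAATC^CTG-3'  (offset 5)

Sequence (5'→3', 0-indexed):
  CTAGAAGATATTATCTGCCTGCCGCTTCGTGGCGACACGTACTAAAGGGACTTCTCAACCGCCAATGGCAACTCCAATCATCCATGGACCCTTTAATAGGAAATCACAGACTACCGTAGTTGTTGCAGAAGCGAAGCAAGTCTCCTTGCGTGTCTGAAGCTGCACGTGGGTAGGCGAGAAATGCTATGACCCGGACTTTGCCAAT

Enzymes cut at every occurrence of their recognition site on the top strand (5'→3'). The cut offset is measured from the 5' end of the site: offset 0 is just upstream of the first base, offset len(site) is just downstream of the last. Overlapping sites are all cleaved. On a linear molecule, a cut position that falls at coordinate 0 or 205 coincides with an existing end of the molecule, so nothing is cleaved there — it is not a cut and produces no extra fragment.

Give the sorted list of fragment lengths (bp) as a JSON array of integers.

[98,107]

Site scan:
  HnxIV (TTAAC, off=1): no sites
  WciV AATAG/4: at [94] ⇒ [98]
  LmaV (CAATCCTG, off=5): no sites

Pooled cuts: [98]

Fragment lengths:
  [0,98): 98 bp
  [98,205): 107 bp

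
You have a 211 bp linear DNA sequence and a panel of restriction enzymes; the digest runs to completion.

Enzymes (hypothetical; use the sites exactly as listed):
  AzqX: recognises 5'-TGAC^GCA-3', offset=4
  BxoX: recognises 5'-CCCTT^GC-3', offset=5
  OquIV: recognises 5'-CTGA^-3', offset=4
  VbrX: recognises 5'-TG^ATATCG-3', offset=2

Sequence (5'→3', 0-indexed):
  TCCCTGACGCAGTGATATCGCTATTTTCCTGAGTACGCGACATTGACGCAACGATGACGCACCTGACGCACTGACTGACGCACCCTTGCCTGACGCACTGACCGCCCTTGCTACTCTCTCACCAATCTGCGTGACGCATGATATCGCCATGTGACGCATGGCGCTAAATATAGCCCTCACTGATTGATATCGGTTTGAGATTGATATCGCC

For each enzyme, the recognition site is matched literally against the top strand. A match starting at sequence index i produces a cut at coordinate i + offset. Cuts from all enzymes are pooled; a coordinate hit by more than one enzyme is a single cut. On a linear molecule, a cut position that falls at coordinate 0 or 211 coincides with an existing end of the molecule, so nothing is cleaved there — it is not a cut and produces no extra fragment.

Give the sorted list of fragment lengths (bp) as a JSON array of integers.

Per-enzyme occurrences:
  AzqX (TGACGCA, off=4): starts [4, 43, 54, 63, 75, 90, 131, 151] → cuts [8, 47, 58, 67, 79, 94, 135, 155]
  BxoX (CCCTTGC, off=5): starts [82, 104] → cuts [87, 109]
  OquIV (CTGA, off=4): starts [3, 28, 62, 70, 74, 89, 97, 179] → cuts [7, 32, 66, 74, 78, 93, 101, 183]
  VbrX (TGATATCG, off=2): starts [12, 138, 184, 201] → cuts [14, 140, 186, 203]

Pooled cuts: [7, 8, 14, 32, 47, 58, 66, 67, 74, 78, 79, 87, 93, 94, 101, 109, 135, 140, 155, 183, 186, 203]

Fragments:
  [0,7): 7 bp
  [7,8): 1 bp
  [8,14): 6 bp
  [14,32): 18 bp
  [32,47): 15 bp
  [47,58): 11 bp
  [58,66): 8 bp
  [66,67): 1 bp
  [67,74): 7 bp
  [74,78): 4 bp
  [78,79): 1 bp
  [79,87): 8 bp
  [87,93): 6 bp
  [93,94): 1 bp
  [94,101): 7 bp
  [101,109): 8 bp
  [109,135): 26 bp
  [135,140): 5 bp
  [140,155): 15 bp
  [155,183): 28 bp
  [183,186): 3 bp
  [186,203): 17 bp
  [203,211): 8 bp

[1,1,1,1,3,4,5,6,6,7,7,7,8,8,8,8,11,15,15,17,18,26,28]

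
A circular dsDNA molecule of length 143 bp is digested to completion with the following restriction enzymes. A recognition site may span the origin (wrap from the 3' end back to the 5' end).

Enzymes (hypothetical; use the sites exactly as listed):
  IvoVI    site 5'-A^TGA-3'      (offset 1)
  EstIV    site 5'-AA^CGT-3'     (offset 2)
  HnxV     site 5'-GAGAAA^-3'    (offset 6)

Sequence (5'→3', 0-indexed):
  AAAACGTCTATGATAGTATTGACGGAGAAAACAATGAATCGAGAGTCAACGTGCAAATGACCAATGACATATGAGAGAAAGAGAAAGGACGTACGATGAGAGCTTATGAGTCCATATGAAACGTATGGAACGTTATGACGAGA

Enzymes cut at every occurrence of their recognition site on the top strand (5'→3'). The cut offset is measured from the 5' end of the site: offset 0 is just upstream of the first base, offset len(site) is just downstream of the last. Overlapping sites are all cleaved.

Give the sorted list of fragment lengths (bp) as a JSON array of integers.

[2,4,5,5,6,6,7,7,8,9,9,10,10,10,10,15,20]

Scan for sites:
  IvoVI (ATGA, off=1): starts [9, 33, 56, 63, 70, 95, 105, 115, 134] → cuts [10, 34, 57, 64, 71, 96, 106, 116, 135]
  EstIV (AACGT, off=2): starts [2, 47, 119, 128] → cuts [4, 49, 121, 130]
  HnxV (GAGAAA, off=6): starts [24, 74, 80, 139] → cuts [2, 30, 80, 86]

Pooled cuts: [2, 4, 10, 30, 34, 49, 57, 64, 71, 80, 86, 96, 106, 116, 121, 130, 135]

Fragment lengths:
  2→4: 2 bp
  4→10: 6 bp
  10→30: 20 bp
  30→34: 4 bp
  34→49: 15 bp
  49→57: 8 bp
  57→64: 7 bp
  64→71: 7 bp
  71→80: 9 bp
  80→86: 6 bp
  86→96: 10 bp
  96→106: 10 bp
  106→116: 10 bp
  116→121: 5 bp
  121→130: 9 bp
  130→135: 5 bp
  135→2 (wrap): 143-135+2 = 10 bp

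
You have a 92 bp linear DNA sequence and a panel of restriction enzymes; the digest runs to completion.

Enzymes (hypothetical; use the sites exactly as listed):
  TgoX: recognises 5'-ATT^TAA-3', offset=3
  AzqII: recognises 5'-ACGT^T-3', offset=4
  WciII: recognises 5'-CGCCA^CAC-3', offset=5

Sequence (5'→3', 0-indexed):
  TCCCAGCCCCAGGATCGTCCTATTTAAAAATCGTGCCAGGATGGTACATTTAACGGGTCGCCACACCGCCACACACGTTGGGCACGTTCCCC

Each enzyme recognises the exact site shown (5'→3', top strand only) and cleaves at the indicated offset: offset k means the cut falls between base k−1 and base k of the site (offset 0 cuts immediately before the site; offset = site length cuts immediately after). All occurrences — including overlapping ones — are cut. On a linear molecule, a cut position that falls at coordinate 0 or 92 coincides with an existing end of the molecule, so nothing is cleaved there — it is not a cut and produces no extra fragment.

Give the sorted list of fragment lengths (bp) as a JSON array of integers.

[5,7,8,9,13,24,26]

Scan for sites:
  TgoX (ATTTAA, off=3): starts [21, 47] → cuts [24, 50]
  AzqII (ACGTT, off=4): starts [74, 83] → cuts [78, 87]
  WciII (CGCCACAC, off=5): starts [58, 66] → cuts [63, 71]

All cut coordinates (distinct, sorted): [24, 50, 63, 71, 78, 87]

Fragments:
  [0,24): 24 bp
  [24,50): 26 bp
  [50,63): 13 bp
  [63,71): 8 bp
  [71,78): 7 bp
  [78,87): 9 bp
  [87,92): 5 bp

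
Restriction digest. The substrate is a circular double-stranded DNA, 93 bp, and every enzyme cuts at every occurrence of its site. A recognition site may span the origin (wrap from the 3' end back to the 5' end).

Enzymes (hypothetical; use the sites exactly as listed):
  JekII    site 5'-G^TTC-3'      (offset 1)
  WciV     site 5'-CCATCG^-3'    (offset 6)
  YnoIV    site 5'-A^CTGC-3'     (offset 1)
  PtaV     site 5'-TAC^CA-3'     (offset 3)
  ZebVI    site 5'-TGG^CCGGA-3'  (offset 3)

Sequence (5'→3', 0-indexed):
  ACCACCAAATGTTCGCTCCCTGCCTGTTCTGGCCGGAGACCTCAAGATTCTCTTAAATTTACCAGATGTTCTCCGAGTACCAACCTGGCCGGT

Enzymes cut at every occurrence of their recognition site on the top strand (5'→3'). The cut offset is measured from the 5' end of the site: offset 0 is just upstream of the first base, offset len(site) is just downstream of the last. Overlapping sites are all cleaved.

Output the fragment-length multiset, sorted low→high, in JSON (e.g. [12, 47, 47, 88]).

Scan for sites:
  JekII GTTC/1: at [10, 25, 67] ⇒ [11, 26, 68]
  WciV (CCATCG, off=6): no sites
  YnoIV (ACTGC, off=1): no sites
  PtaV TACCA/3: at [59, 77, 92] ⇒ [2, 62, 80]
  ZebVI TGGCCGGA/3: at [29] ⇒ [32]

All cut coordinates (distinct, sorted): [2, 11, 26, 32, 62, 68, 80]

Fragment lengths:
  2→11: 9 bp
  11→26: 15 bp
  26→32: 6 bp
  32→62: 30 bp
  62→68: 6 bp
  68→80: 12 bp
  80→2 (wrap): 93-80+2 = 15 bp

[6,6,9,12,15,15,30]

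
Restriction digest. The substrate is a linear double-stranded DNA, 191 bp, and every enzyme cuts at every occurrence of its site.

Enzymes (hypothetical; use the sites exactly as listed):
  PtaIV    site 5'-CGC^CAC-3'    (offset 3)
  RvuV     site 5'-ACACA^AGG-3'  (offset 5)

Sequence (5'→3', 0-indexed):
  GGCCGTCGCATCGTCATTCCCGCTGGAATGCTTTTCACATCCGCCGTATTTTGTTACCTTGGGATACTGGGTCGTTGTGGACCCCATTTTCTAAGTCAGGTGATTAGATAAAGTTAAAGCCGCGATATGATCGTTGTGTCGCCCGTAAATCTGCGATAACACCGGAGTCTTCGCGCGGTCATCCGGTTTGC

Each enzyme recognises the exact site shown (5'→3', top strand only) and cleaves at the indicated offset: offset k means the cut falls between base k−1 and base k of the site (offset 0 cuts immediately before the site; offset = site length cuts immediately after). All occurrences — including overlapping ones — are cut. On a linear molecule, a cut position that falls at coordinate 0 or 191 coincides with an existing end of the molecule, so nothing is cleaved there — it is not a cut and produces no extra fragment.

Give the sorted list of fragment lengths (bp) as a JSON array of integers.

Per-enzyme occurrences:
  PtaIV (CGCCAC, off=3): no sites
  RvuV (ACACAAGG, off=5): no sites

All cut coordinates (distinct, sorted): ∅

Fragment lengths:
  no cuts → one linear fragment of 191 bp

[191]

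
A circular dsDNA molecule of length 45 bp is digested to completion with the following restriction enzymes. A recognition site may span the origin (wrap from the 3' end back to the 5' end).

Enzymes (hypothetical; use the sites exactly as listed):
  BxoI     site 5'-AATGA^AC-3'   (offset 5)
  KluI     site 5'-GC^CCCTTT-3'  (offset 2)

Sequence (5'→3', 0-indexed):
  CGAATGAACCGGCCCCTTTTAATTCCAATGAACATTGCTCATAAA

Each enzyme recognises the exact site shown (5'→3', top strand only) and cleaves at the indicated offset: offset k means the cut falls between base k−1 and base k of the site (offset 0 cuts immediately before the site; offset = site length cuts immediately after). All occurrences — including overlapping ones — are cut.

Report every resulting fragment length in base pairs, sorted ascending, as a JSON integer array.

Per-enzyme occurrences:
  BxoI AATGAAC/5: at [2, 26] ⇒ [7, 31]
  KluI GCCCCTTT/2: at [11] ⇒ [13]

Pooled cuts: [7, 13, 31]

Fragments:
  7→13: 6 bp
  13→31: 18 bp
  31→7 (wrap): 45-31+7 = 21 bp

[6,18,21]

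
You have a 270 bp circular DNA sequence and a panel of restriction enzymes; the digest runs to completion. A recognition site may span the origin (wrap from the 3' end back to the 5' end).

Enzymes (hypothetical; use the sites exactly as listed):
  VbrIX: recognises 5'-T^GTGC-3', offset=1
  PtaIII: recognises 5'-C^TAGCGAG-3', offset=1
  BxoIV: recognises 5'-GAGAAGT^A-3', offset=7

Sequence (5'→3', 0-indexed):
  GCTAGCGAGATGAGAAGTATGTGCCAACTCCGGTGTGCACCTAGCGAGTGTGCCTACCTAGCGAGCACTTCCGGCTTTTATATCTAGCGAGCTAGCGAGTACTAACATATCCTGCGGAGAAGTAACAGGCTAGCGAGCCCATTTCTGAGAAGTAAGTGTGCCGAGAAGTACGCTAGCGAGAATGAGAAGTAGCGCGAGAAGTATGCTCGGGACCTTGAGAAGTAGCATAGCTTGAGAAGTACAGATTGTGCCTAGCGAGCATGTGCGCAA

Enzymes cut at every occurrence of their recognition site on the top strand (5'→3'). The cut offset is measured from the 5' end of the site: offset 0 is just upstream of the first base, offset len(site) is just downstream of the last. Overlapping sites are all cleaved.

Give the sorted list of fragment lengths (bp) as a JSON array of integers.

[2,4,4,5,7,7,7,8,8,9,10,10,12,12,14,16,17,17,21,23,26,31]

Per-enzyme occurrences:
  VbrIX TGTGC/1: at [19, 33, 48, 156, 246, 261] ⇒ [20, 34, 49, 157, 247, 262]
  PtaIII CTAGCGAG/1: at [1, 40, 57, 83, 91, 129, 172, 251] ⇒ [2, 41, 58, 84, 92, 130, 173, 252]
  BxoIV GAGAAGTA/7: at [11, 116, 146, 162, 183, 195, 216, 233] ⇒ [18, 123, 153, 169, 190, 202, 223, 240]

Pooled cuts: [2, 18, 20, 34, 41, 49, 58, 84, 92, 123, 130, 153, 157, 169, 173, 190, 202, 223, 240, 247, 252, 262]

Fragments:
  2→18: 16 bp
  18→20: 2 bp
  20→34: 14 bp
  34→41: 7 bp
  41→49: 8 bp
  49→58: 9 bp
  58→84: 26 bp
  84→92: 8 bp
  92→123: 31 bp
  123→130: 7 bp
  130→153: 23 bp
  153→157: 4 bp
  157→169: 12 bp
  169→173: 4 bp
  173→190: 17 bp
  190→202: 12 bp
  202→223: 21 bp
  223→240: 17 bp
  240→247: 7 bp
  247→252: 5 bp
  252→262: 10 bp
  262→2 (wrap): 270-262+2 = 10 bp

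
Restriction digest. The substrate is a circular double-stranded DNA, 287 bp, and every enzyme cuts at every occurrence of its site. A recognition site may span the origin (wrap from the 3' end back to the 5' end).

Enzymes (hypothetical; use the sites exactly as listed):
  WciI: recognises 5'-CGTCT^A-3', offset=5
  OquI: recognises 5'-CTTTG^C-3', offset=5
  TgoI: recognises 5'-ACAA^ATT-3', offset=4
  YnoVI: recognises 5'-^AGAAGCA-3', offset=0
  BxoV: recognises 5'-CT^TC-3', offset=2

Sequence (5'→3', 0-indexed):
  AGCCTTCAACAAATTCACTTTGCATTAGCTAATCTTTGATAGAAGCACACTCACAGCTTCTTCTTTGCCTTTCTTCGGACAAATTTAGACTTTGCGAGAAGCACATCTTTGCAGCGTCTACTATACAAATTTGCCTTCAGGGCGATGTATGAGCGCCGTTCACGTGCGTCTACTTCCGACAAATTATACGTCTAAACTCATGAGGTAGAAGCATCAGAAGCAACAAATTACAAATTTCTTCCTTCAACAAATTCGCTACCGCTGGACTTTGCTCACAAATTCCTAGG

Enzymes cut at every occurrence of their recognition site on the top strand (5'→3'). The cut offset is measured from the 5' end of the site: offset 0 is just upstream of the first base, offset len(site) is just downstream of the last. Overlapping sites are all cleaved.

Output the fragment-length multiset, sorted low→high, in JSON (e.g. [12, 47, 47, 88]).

[2,3,3,4,6,6,7,7,7,7,7,8,8,8,8,9,9,10,11,11,12,13,14,15,18,18,21,35]

Site scan:
  WciI CGTCTA/5: at [114, 166, 188] ⇒ [119, 171, 193]
  OquI CTTTGC/5: at [17, 62, 89, 106, 266] ⇒ [22, 67, 94, 111, 271]
  TgoI ACAAATT/4: at [8, 78, 124, 178, 222, 229, 246, 274] ⇒ [12, 82, 128, 182, 226, 233, 250, 278]
  YnoVI AGAAGCA/0: at [40, 96, 206, 215] ⇒ [40, 96, 206, 215]
  BxoV CTTC/2: at [3, 56, 59, 72, 134, 172, 237, 241] ⇒ [5, 58, 61, 74, 136, 174, 239, 243]

Pooled cuts: [5, 12, 22, 40, 58, 61, 67, 74, 82, 94, 96, 111, 119, 128, 136, 171, 174, 182, 193, 206, 215, 226, 233, 239, 243, 250, 271, 278]

Fragments:
  5→12: 7 bp
  12→22: 10 bp
  22→40: 18 bp
  40→58: 18 bp
  58→61: 3 bp
  61→67: 6 bp
  67→74: 7 bp
  74→82: 8 bp
  82→94: 12 bp
  94→96: 2 bp
  96→111: 15 bp
  111→119: 8 bp
  119→128: 9 bp
  128→136: 8 bp
  136→171: 35 bp
  171→174: 3 bp
  174→182: 8 bp
  182→193: 11 bp
  193→206: 13 bp
  206→215: 9 bp
  215→226: 11 bp
  226→233: 7 bp
  233→239: 6 bp
  239→243: 4 bp
  243→250: 7 bp
  250→271: 21 bp
  271→278: 7 bp
  278→5 (wrap): 287-278+5 = 14 bp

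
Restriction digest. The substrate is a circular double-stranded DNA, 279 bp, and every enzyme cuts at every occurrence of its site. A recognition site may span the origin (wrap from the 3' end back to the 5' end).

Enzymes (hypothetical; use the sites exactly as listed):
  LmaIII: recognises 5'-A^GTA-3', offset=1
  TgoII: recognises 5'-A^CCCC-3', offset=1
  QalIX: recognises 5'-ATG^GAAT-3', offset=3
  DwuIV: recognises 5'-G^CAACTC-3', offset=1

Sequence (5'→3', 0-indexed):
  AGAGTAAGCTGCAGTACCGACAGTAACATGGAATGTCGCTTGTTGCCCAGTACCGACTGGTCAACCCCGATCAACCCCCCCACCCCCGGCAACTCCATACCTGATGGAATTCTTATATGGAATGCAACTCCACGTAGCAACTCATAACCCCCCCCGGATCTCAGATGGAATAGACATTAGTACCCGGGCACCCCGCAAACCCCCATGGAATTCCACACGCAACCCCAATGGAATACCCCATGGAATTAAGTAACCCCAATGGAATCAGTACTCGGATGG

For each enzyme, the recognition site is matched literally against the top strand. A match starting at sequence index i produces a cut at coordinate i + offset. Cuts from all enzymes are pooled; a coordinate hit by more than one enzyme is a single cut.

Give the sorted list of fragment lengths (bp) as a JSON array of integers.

Site scan:
  LmaIII AGTA/1: at [2, 12, 21, 48, 178, 248, 266] ⇒ [3, 13, 22, 49, 179, 249, 267]
  TgoII ACCCC/1: at [63, 73, 81, 146, 189, 198, 221, 234, 252] ⇒ [64, 74, 82, 147, 190, 199, 222, 235, 253]
  QalIX ATGGAAT/3: at [27, 103, 116, 164, 204, 227, 239, 258] ⇒ [30, 106, 119, 167, 207, 230, 242, 261]
  DwuIV GCAACTC/1: at [88, 123, 136] ⇒ [89, 124, 137]

Pooled cuts: [3, 13, 22, 30, 49, 64, 74, 82, 89, 106, 119, 124, 137, 147, 167, 179, 190, 199, 207, 222, 230, 235, 242, 249, 253, 261, 267]

Fragment lengths:
  3→13: 10 bp
  13→22: 9 bp
  22→30: 8 bp
  30→49: 19 bp
  49→64: 15 bp
  64→74: 10 bp
  74→82: 8 bp
  82→89: 7 bp
  89→106: 17 bp
  106→119: 13 bp
  119→124: 5 bp
  124→137: 13 bp
  137→147: 10 bp
  147→167: 20 bp
  167→179: 12 bp
  179→190: 11 bp
  190→199: 9 bp
  199→207: 8 bp
  207→222: 15 bp
  222→230: 8 bp
  230→235: 5 bp
  235→242: 7 bp
  242→249: 7 bp
  249→253: 4 bp
  253→261: 8 bp
  261→267: 6 bp
  267→3 (wrap): 279-267+3 = 15 bp

[4,5,5,6,7,7,7,8,8,8,8,8,9,9,10,10,10,11,12,13,13,15,15,15,17,19,20]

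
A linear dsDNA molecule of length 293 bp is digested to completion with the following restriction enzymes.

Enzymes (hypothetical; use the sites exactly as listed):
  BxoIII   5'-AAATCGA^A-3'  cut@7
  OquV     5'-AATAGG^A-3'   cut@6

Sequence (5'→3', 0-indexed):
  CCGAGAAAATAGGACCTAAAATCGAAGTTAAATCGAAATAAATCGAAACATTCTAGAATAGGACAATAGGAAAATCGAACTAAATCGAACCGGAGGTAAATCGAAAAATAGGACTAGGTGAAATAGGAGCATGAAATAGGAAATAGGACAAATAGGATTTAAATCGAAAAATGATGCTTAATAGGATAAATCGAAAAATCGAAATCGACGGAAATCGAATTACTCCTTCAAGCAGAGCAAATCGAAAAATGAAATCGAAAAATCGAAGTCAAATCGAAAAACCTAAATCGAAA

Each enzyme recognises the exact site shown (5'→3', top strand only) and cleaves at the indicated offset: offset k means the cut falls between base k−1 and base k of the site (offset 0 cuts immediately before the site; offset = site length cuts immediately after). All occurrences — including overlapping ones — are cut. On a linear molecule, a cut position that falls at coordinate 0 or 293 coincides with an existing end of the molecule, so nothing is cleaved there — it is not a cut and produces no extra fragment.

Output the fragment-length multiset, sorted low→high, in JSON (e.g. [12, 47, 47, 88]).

Site scan:
  BxoIII (AAATCGAA, off=7): starts [18, 29, 39, 71, 81, 97, 160, 187, 195, 211, 238, 251, 259, 270, 284] → cuts [25, 36, 46, 78, 88, 104, 167, 194, 202, 218, 245, 258, 266, 277, 291]
  OquV (AATAGGA, off=6): starts [7, 56, 64, 106, 121, 134, 141, 150, 179] → cuts [13, 62, 70, 112, 127, 140, 147, 156, 185]

Pooled cuts: [13, 25, 36, 46, 62, 70, 78, 88, 104, 112, 127, 140, 147, 156, 167, 185, 194, 202, 218, 245, 258, 266, 277, 291]

Fragments:
  [0,13): 13 bp
  [13,25): 12 bp
  [25,36): 11 bp
  [36,46): 10 bp
  [46,62): 16 bp
  [62,70): 8 bp
  [70,78): 8 bp
  [78,88): 10 bp
  [88,104): 16 bp
  [104,112): 8 bp
  [112,127): 15 bp
  [127,140): 13 bp
  [140,147): 7 bp
  [147,156): 9 bp
  [156,167): 11 bp
  [167,185): 18 bp
  [185,194): 9 bp
  [194,202): 8 bp
  [202,218): 16 bp
  [218,245): 27 bp
  [245,258): 13 bp
  [258,266): 8 bp
  [266,277): 11 bp
  [277,291): 14 bp
  [291,293): 2 bp

[2,7,8,8,8,8,8,9,9,10,10,11,11,11,12,13,13,13,14,15,16,16,16,18,27]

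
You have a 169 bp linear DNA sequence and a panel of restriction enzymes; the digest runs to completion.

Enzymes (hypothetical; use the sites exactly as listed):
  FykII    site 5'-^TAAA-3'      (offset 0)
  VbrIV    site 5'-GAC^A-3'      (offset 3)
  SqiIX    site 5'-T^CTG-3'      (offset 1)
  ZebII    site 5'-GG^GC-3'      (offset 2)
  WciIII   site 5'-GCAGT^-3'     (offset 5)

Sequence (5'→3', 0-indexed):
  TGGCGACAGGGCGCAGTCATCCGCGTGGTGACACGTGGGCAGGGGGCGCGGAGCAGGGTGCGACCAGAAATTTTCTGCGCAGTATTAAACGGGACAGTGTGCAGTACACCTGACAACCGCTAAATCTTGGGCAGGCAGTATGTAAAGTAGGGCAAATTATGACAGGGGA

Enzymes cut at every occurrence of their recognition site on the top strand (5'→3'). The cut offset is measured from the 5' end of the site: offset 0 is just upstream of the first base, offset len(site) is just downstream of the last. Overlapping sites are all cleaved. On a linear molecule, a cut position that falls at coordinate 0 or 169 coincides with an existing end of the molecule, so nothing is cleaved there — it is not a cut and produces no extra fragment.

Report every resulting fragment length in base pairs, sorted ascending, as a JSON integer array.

Per-enzyme occurrences:
  FykII (TAAA, off=0): starts [85, 120, 142] → cuts [85, 120, 142]
  VbrIV (GACA, off=3): starts [4, 29, 92, 111, 160] → cuts [7, 32, 95, 114, 163]
  SqiIX (TCTG, off=1): starts [73] → cuts [74]
  ZebII (GGGC, off=2): starts [8, 36, 43, 128, 149] → cuts [10, 38, 45, 130, 151]
  WciIII (GCAGT, off=5): starts [12, 78, 100, 134] → cuts [17, 83, 105, 139]

Pooled cuts: [7, 10, 17, 32, 38, 45, 74, 83, 85, 95, 105, 114, 120, 130, 139, 142, 151, 163]

Fragments:
  [0,7): 7 bp
  [7,10): 3 bp
  [10,17): 7 bp
  [17,32): 15 bp
  [32,38): 6 bp
  [38,45): 7 bp
  [45,74): 29 bp
  [74,83): 9 bp
  [83,85): 2 bp
  [85,95): 10 bp
  [95,105): 10 bp
  [105,114): 9 bp
  [114,120): 6 bp
  [120,130): 10 bp
  [130,139): 9 bp
  [139,142): 3 bp
  [142,151): 9 bp
  [151,163): 12 bp
  [163,169): 6 bp

[2,3,3,6,6,6,7,7,7,9,9,9,9,10,10,10,12,15,29]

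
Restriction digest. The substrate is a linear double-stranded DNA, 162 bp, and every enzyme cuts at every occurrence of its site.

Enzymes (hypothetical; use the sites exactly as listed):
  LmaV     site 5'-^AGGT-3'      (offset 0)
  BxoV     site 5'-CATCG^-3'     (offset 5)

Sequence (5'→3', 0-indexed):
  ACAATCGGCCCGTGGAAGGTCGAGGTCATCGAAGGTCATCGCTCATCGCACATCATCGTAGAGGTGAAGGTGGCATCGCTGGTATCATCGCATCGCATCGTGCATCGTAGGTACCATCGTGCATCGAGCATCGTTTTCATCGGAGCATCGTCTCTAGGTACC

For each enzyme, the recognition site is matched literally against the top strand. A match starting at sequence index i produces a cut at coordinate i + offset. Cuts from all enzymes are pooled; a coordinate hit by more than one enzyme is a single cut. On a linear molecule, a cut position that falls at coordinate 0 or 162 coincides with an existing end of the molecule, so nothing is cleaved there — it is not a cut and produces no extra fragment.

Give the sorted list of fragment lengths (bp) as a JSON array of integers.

[1,1,3,5,5,5,6,6,7,7,7,7,7,8,9,9,9,10,11,11,12,16]

Scan for sites:
  LmaV AGGT/0: at [16, 22, 32, 61, 67, 108, 155] ⇒ [16, 22, 32, 61, 67, 108, 155]
  BxoV CATCG/5: at [26, 36, 43, 53, 73, 85, 90, 95, 102, 114, 121, 128, 137, 145] ⇒ [31, 41, 48, 58, 78, 90, 95, 100, 107, 119, 126, 133, 142, 150]

Pooled cuts: [16, 22, 31, 32, 41, 48, 58, 61, 67, 78, 90, 95, 100, 107, 108, 119, 126, 133, 142, 150, 155]

Fragment lengths:
  [0,16): 16 bp
  [16,22): 6 bp
  [22,31): 9 bp
  [31,32): 1 bp
  [32,41): 9 bp
  [41,48): 7 bp
  [48,58): 10 bp
  [58,61): 3 bp
  [61,67): 6 bp
  [67,78): 11 bp
  [78,90): 12 bp
  [90,95): 5 bp
  [95,100): 5 bp
  [100,107): 7 bp
  [107,108): 1 bp
  [108,119): 11 bp
  [119,126): 7 bp
  [126,133): 7 bp
  [133,142): 9 bp
  [142,150): 8 bp
  [150,155): 5 bp
  [155,162): 7 bp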